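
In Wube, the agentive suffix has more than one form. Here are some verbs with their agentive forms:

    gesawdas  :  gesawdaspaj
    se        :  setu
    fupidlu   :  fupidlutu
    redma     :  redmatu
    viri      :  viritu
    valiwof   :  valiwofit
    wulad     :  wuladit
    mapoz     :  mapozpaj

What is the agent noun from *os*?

ospaj

The pattern is sibilance of the final sound: -paj when the stem ends in a sibilant (*gesawdas*, *mapoz*); -it when the stem ends in a non-sibilant consonant (*valiwof*, *wulad*); -tu when the stem ends in a vowel (*se*, *fupidlu*, *redma*, *viri*).
*os* — final sound /s/ (a sibilant) → -paj → *ospaj*.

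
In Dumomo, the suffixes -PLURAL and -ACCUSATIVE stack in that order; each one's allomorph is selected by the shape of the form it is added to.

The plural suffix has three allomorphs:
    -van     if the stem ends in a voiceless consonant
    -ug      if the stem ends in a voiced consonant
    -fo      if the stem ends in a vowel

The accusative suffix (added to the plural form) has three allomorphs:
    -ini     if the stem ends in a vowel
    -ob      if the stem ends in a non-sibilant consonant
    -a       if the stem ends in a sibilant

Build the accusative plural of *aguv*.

aguvugob

*aguv*: final sound = /v/, a voiced consonant → -ug → *aguvug*.
Since the final sound of the plural form *aguvug* is /g/ (a non-sibilant consonant), it takes -ob, giving *aguvugob*.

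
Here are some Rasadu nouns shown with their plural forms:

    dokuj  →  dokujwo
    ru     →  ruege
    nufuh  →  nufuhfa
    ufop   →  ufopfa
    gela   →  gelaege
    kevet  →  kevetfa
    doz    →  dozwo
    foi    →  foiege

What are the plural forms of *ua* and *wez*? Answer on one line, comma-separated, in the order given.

uaege, wezwo

The pattern is voicing of the final sound: -fa when the stem ends in a voiceless consonant (*nufuh*, *ufop*, *kevet*); -wo when the stem ends in a voiced consonant (*dokuj*, *doz*); -ege when the stem ends in a vowel (*ru*, *gela*, *foi*).
The final sound of *ua* is /a/, which is a vowel, so the suffix is -ege, giving *uaege*.
The final sound of *wez* is /z/, which is a voiced consonant, so the suffix is -wo, giving *wezwo*.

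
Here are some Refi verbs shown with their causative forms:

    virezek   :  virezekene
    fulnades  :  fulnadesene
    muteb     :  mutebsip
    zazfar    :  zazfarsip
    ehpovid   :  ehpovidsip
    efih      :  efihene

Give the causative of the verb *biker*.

bikersip

The suffix is conditioned by the final consonant: -ene when the stem ends in a voiceless consonant (*virezek*, *fulnades*, *efih*); -sip when the stem ends in a voiced consonant (*muteb*, *zazfar*, *ehpovid*).
*biker*: final consonant = /r/, voiced → -sip → *bikersip*.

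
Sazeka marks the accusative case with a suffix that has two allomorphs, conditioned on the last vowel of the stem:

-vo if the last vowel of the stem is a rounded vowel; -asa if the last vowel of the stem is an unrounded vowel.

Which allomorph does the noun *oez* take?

-asa

The last vowel of *oez* is /e/, which is an unrounded vowel, so the suffix is -asa.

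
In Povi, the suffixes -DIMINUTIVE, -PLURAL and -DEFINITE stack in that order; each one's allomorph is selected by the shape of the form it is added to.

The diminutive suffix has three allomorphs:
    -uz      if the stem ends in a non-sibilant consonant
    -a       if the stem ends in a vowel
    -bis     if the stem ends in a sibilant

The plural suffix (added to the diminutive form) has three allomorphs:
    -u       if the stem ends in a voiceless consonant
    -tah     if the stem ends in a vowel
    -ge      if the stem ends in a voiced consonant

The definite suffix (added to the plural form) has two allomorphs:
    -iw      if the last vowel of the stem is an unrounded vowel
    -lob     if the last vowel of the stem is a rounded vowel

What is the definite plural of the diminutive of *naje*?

najeatahiw

Since the final sound of *naje* is /e/ (a vowel), it takes -a, giving *najea*.
The final sound of the diminutive form *najea* is /a/, which is a vowel, so the plural suffix is -tah, giving *najeatah*.
The plural form *najeatah* — last vowel /a/ (an unrounded vowel) → -iw → *najeatahiw*.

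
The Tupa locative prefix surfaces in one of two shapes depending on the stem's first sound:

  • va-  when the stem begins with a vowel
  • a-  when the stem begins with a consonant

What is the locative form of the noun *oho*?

vaoho

The first sound of *oho* is /o/, which is a vowel, so the prefix is va-, giving *vaoho*.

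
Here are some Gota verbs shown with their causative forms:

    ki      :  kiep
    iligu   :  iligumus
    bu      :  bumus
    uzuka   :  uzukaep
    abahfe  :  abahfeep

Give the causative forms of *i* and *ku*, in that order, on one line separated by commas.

The suffix is conditioned by the last vowel: -mus when the last vowel of the stem is a rounded vowel (*iligu*, *bu*); -ep when the last vowel of the stem is an unrounded vowel (*ki*, *uzuka*, *abahfe*).
The last vowel of *i* is /i/, which is an unrounded vowel, so the suffix is -ep, giving *iep*.
*ku*: last vowel = /u/, a rounded vowel → -mus → *kumus*.

iep, kumus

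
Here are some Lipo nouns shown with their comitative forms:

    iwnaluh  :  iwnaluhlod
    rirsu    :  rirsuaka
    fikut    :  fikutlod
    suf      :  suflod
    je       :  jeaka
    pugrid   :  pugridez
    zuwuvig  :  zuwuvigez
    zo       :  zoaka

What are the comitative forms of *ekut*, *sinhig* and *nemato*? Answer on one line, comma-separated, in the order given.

ekutlod, sinhigez, nematoaka

The alternation tracks the final sound of the stem — -lod when the stem ends in a voiceless consonant (*iwnaluh*, *fikut*, *suf*); -ez when the stem ends in a voiced consonant (*pugrid*, *zuwuvig*); -aka when the stem ends in a vowel (*rirsu*, *je*, *zo*).
Since the final sound of *ekut* is /t/ (a voiceless consonant), it takes -lod, giving *ekutlod*.
The final sound of *sinhig* is /g/, which is a voiced consonant, so the suffix is -ez, giving *sinhigez*.
The final sound of *nemato* is /o/, which is a vowel, so the suffix is -aka, giving *nematoaka*.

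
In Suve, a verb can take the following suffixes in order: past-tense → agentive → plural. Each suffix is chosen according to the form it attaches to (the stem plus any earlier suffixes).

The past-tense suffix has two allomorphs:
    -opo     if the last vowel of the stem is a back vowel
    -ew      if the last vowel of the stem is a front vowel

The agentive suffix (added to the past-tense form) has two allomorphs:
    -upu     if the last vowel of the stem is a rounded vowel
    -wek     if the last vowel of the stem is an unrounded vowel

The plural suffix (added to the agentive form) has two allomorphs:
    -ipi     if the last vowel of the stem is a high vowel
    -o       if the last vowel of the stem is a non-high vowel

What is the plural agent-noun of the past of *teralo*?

The last vowel of *teralo* is /o/, which is a back vowel, so the past-tense suffix is -opo, giving *teraloopo*.
The past-tense form *teraloopo* — last vowel /o/ (a rounded vowel) → -upu → *teraloopoupu*.
The last vowel of the agentive form *teraloopoupu* is /u/, which is a high vowel, so the plural suffix is -ipi, giving *teraloopoupuipi*.

teraloopoupuipi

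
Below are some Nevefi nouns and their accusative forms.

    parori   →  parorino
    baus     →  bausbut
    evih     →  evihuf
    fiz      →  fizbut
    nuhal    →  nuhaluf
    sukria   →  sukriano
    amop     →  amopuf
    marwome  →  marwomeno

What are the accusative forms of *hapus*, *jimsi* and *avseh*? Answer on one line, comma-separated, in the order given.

The alternation tracks the final sound of the stem — -but when the stem ends in a sibilant (*baus*, *fiz*); -uf when the stem ends in a non-sibilant consonant (*evih*, *nuhal*, *amop*); -no when the stem ends in a vowel (*parori*, *sukria*, *marwome*).
Since the final sound of *hapus* is /s/ (a sibilant), it takes -but, giving *hapusbut*.
Since the final sound of *jimsi* is /i/ (a vowel), it takes -no, giving *jimsino*.
The final sound of *avseh* is /h/, which is a non-sibilant consonant, so the suffix is -uf, giving *avsehuf*.

hapusbut, jimsino, avsehuf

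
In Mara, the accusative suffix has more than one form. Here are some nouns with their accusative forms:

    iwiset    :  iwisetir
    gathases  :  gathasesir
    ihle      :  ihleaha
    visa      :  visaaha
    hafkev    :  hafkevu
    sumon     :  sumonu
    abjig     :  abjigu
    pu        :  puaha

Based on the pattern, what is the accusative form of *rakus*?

The pattern is voicing of the final sound: -ir when the stem ends in a voiceless consonant (*iwiset*, *gathases*); -u when the stem ends in a voiced consonant (*hafkev*, *sumon*, *abjig*); -aha when the stem ends in a vowel (*ihle*, *visa*, *pu*).
*rakus*: final sound = /s/, a voiceless consonant → -ir → *rakusir*.

rakusir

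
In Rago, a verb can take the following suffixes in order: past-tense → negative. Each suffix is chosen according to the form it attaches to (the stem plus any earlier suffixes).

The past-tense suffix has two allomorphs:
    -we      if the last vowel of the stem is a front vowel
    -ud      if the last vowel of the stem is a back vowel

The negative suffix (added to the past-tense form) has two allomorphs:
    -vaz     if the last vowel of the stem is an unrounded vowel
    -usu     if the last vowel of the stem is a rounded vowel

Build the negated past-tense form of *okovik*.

okovikwevaz

The last vowel of *okovik* is /i/, which is a front vowel, so the past-tense suffix is -we, giving *okovikwe*.
The last vowel of the past-tense form *okovikwe* is /e/, which is an unrounded vowel, so the negative suffix is -vaz, giving *okovikwevaz*.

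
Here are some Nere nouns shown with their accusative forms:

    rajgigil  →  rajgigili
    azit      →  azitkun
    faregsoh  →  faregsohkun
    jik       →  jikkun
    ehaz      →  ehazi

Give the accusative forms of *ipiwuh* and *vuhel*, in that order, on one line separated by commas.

The suffix is conditioned by the final consonant: -kun when the stem ends in a voiceless consonant (*azit*, *faregsoh*, *jik*); -i when the stem ends in a voiced consonant (*rajgigil*, *ehaz*).
*ipiwuh* — final consonant /h/ (voiceless) → -kun → *ipiwuhkun*.
*vuhel*: final consonant = /l/, voiced → -i → *vuheli*.

ipiwuhkun, vuheli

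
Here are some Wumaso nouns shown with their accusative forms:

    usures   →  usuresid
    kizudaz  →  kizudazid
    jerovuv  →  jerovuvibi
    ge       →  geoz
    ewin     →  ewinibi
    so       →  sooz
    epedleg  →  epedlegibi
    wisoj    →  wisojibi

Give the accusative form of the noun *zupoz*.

zupozid

Looking at the final sound of each stem: -id when the stem ends in a sibilant (*usures*, *kizudaz*); -ibi when the stem ends in a non-sibilant consonant (*jerovuv*, *ewin*, *epedleg*, *wisoj*); -oz when the stem ends in a vowel (*ge*, *so*).
*zupoz*: final sound = /z/, a sibilant → -id → *zupozid*.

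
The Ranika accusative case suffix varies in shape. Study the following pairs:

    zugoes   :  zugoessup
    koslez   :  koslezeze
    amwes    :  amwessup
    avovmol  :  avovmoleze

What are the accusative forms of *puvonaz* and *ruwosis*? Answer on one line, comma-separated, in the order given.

The suffix is conditioned by the final consonant: -sup when the stem ends in a voiceless consonant (*zugoes*, *amwes*); -eze when the stem ends in a voiced consonant (*koslez*, *avovmol*).
Since the final consonant of *puvonaz* is /z/ (voiced), it takes -eze, giving *puvonazeze*.
Since the final consonant of *ruwosis* is /s/ (voiceless), it takes -sup, giving *ruwosissup*.

puvonazeze, ruwosissup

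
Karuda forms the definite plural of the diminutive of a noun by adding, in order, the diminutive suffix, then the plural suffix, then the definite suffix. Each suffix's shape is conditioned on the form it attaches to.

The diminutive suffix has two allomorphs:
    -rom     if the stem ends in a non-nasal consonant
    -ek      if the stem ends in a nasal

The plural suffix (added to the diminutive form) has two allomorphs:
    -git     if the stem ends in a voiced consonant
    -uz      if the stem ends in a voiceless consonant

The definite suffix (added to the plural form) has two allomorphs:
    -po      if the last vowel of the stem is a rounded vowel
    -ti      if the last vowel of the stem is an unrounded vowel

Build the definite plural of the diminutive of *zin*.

*zin* — final consonant /n/ (a nasal) → -ek → *zinek*.
The final consonant of the diminutive form *zinek* is /k/, which is voiceless, so the plural suffix is -uz, giving *zinekuz*.
Since the last vowel of the plural form *zinekuz* is /u/ (a rounded vowel), it takes -po, giving *zinekuzpo*.

zinekuzpo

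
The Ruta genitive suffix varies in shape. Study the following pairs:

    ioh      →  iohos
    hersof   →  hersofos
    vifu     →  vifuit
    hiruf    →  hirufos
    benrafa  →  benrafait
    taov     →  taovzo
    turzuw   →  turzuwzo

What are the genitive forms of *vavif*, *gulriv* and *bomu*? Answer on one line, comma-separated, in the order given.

vavifos, gulrivzo, bomuit

The suffix is conditioned by the final sound: -os when the stem ends in a voiceless consonant (*ioh*, *hersof*, *hiruf*); -zo when the stem ends in a voiced consonant (*taov*, *turzuw*); -it when the stem ends in a vowel (*vifu*, *benrafa*).
*vavif* — final sound /f/ (a voiceless consonant) → -os → *vavifos*.
Since the final sound of *gulriv* is /v/ (a voiced consonant), it takes -zo, giving *gulrivzo*.
*bomu*: final sound = /u/, a vowel → -it → *bomuit*.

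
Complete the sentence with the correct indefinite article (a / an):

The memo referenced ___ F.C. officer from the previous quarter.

an

The indefinite article is chosen by the initial *sound* of the following word, not its spelling.
The initialism *F.C.* is read letter by letter; the first letter, F, is pronounced /ɛf/, which begins with a vowel sound.
So the article is *an*: The memo referenced an F.C. officer from the previous quarter.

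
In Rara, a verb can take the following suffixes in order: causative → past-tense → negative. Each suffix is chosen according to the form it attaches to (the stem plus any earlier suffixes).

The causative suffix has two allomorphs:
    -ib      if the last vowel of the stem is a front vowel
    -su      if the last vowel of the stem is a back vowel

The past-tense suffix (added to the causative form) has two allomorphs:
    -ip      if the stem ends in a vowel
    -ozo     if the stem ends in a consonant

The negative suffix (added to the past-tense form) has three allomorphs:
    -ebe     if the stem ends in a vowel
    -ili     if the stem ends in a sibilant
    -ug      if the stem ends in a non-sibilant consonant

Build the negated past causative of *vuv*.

*vuv* — last vowel /u/ (a back vowel) → -su → *vuvsu*.
The final sound of the causative form *vuvsu* is /u/, which is a vowel, so the past-tense suffix is -ip, giving *vuvsuip*.
The past-tense form *vuvsuip*: final sound = /p/, a non-sibilant consonant → -ug → *vuvsuipug*.

vuvsuipug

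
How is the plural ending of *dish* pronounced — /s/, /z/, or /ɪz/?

/ɪz/

The stem *dish* ends in a sibilant (/s, z, ʃ, ʒ, tʃ, dʒ/).
The plural suffix surfaces as /ɪz/ after sibilants, /s/ after other voiceless consonants, and /z/ after other voiced sounds.
So the plural -s on *dish* is pronounced /ɪz/.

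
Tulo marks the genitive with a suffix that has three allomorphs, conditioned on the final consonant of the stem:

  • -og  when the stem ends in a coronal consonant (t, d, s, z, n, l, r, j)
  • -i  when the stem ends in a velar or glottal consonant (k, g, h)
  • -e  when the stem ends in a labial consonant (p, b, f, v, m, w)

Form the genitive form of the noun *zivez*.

*zivez*: final consonant = /z/, coronal → -og → *zivezog*.

zivezog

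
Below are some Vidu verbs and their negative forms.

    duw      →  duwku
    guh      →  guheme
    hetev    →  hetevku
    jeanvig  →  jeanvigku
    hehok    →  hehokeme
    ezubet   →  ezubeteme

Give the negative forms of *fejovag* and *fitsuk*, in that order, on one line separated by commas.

The suffix is conditioned by the final consonant: -eme when the stem ends in a voiceless consonant (*guh*, *hehok*, *ezubet*); -ku when the stem ends in a voiced consonant (*duw*, *hetev*, *jeanvig*).
*fejovag* — final consonant /g/ (voiced) → -ku → *fejovagku*.
Since the final consonant of *fitsuk* is /k/ (voiceless), it takes -eme, giving *fitsukeme*.

fejovagku, fitsukeme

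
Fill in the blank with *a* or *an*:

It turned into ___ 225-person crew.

The indefinite article is chosen by the initial *sound* of the following word, not its spelling.
The number *225* is spoken "two hundred …", beginning with /tuː/ — a consonant sound.
So the article is *a*: It turned into a 225-person crew.

a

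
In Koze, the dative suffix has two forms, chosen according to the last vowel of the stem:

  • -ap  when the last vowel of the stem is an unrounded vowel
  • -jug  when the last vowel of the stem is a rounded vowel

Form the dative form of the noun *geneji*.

Since the last vowel of *geneji* is /i/ (an unrounded vowel), it takes -ap, giving *genejiap*.

genejiap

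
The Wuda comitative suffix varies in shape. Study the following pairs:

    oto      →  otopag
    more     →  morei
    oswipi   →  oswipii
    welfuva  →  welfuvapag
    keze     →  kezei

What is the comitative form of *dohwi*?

dohwii

The alternation tracks the last vowel of the stem — -i when the last vowel of the stem is a front vowel (*more*, *oswipi*, *keze*); -pag when the last vowel of the stem is a back vowel (*oto*, *welfuva*).
The last vowel of *dohwi* is /i/, which is a front vowel, so the suffix is -i, giving *dohwii*.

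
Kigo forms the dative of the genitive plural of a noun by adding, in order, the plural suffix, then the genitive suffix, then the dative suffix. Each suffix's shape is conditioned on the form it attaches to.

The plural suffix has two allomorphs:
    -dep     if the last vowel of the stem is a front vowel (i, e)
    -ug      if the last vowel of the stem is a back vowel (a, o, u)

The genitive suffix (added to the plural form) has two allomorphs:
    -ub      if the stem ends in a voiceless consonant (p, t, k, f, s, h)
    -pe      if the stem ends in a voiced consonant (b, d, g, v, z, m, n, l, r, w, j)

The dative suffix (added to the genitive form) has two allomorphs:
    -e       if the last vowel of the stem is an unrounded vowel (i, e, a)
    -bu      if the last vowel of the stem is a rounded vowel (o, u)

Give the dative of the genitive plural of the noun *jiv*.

jivdepubbu

*jiv*: last vowel = /i/, a front vowel → -dep → *jivdep*.
The plural form *jivdep* — final consonant /p/ (voiceless) → -ub → *jivdepub*.
The last vowel of the genitive form *jivdepub* is /u/, which is a rounded vowel, so the dative suffix is -bu, giving *jivdepubbu*.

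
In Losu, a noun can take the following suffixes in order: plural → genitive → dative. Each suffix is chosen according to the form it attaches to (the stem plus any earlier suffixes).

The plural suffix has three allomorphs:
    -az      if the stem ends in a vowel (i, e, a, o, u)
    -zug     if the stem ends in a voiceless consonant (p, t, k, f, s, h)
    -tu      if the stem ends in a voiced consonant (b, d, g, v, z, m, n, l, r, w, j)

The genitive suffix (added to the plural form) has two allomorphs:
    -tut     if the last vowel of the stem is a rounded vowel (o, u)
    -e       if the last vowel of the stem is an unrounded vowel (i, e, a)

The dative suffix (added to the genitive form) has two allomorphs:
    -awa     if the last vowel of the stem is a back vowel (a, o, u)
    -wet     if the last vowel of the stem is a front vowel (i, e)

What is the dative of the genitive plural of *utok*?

The final sound of *utok* is /k/, which is a voiceless consonant, so the plural suffix is -zug, giving *utokzug*.
The plural form *utokzug*: last vowel = /u/, a rounded vowel → -tut → *utokzugtut*.
The last vowel of the genitive form *utokzugtut* is /u/, which is a back vowel, so the dative suffix is -awa, giving *utokzugtutawa*.

utokzugtutawa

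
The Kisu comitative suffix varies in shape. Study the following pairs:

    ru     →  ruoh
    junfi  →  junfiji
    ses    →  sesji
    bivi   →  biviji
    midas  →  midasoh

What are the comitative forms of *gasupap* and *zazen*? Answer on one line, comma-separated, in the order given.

gasupapoh, zazenji

The alternation tracks the last vowel of the stem — -ji when the last vowel of the stem is a front vowel (*junfi*, *ses*, *bivi*); -oh when the last vowel of the stem is a back vowel (*ru*, *midas*).
Since the last vowel of *gasupap* is /a/ (a back vowel), it takes -oh, giving *gasupapoh*.
Since the last vowel of *zazen* is /e/ (a front vowel), it takes -ji, giving *zazenji*.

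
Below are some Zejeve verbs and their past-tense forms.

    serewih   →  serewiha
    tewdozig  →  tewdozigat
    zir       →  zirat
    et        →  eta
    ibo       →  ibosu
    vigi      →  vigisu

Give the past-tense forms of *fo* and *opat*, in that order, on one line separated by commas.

fosu, opata

The suffix is conditioned by the final sound: -a when the stem ends in a voiceless consonant (*serewih*, *et*); -at when the stem ends in a voiced consonant (*tewdozig*, *zir*); -su when the stem ends in a vowel (*ibo*, *vigi*).
*fo* — final sound /o/ (a vowel) → -su → *fosu*.
Since the final sound of *opat* is /t/ (a voiceless consonant), it takes -a, giving *opata*.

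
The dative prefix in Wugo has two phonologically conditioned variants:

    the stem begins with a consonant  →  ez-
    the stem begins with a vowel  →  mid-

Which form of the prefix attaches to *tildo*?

Since the first sound of *tildo* is /t/ (a consonant), it takes ez-.

ez-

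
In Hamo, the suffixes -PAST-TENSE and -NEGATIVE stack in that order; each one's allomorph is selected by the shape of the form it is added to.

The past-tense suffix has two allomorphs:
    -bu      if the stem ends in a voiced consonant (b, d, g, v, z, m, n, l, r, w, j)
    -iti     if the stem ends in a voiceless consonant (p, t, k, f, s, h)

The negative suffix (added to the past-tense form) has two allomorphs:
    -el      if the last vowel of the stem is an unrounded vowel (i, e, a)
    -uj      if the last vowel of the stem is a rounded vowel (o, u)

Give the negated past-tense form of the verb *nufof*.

nufofitiel

Since the final consonant of *nufof* is /f/ (voiceless), it takes -iti, giving *nufofiti*.
The past-tense form *nufofiti*: last vowel = /i/, an unrounded vowel → -el → *nufofitiel*.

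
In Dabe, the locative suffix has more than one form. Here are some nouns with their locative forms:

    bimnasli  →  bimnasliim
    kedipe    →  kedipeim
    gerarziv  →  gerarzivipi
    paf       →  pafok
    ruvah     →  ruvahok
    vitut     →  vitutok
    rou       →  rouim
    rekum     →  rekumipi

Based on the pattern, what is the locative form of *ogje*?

Looking at the final sound of each stem: -ok when the stem ends in a voiceless consonant (*paf*, *ruvah*, *vitut*); -ipi when the stem ends in a voiced consonant (*gerarziv*, *rekum*); -im when the stem ends in a vowel (*bimnasli*, *kedipe*, *rou*).
*ogje*: final sound = /e/, a vowel → -im → *ogjeim*.

ogjeim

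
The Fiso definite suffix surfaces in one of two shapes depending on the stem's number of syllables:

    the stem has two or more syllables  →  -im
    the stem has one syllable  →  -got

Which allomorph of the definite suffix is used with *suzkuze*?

-im

*suzkuze* has 3 syllables, so the suffix is -im.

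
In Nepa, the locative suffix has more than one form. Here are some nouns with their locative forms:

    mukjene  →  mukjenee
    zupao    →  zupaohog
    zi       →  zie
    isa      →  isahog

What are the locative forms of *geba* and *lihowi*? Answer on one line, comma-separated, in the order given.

The suffix is conditioned by the last vowel: -e when the last vowel of the stem is a front vowel (*mukjene*, *zi*); -hog when the last vowel of the stem is a back vowel (*zupao*, *isa*).
*geba* — last vowel /a/ (a back vowel) → -hog → *gebahog*.
The last vowel of *lihowi* is /i/, which is a front vowel, so the suffix is -e, giving *lihowie*.

gebahog, lihowie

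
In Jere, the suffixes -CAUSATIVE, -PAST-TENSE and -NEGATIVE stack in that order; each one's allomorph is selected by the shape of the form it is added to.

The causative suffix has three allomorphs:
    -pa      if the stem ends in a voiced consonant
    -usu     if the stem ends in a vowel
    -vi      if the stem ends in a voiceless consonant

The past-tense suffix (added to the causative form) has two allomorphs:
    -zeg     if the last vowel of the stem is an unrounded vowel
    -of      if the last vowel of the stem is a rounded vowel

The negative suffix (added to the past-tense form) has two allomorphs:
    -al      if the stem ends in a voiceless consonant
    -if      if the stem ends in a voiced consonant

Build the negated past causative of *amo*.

The final sound of *amo* is /o/, which is a vowel, so the causative suffix is -usu, giving *amousu*.
The last vowel of the causative form *amousu* is /u/, which is a rounded vowel, so the past-tense suffix is -of, giving *amousuof*.
Since the final consonant of the past-tense form *amousuof* is /f/ (voiceless), it takes -al, giving *amousuofal*.

amousuofal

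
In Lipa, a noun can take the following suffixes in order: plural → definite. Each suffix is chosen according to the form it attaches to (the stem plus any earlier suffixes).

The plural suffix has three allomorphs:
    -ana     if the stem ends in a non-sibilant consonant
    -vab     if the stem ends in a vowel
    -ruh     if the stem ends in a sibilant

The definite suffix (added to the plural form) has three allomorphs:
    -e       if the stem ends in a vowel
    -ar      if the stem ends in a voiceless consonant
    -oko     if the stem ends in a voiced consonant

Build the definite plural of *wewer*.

weweranae

The final sound of *wewer* is /r/, which is a non-sibilant consonant, so the plural suffix is -ana, giving *wewerana*.
The plural form *wewerana* — final sound /a/ (a vowel) → -e → *weweranae*.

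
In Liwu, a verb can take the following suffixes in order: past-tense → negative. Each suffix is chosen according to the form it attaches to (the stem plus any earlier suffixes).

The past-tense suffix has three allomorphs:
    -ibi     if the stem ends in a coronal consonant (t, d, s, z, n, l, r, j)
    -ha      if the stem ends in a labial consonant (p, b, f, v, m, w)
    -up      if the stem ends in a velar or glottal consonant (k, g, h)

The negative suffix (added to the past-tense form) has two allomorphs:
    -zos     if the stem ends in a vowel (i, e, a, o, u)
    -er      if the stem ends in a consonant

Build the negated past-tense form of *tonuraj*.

The final consonant of *tonuraj* is /j/, which is coronal, so the past-tense suffix is -ibi, giving *tonurajibi*.
The past-tense form *tonurajibi* — final sound /i/ (a vowel) → -zos → *tonurajibizos*.

tonurajibizos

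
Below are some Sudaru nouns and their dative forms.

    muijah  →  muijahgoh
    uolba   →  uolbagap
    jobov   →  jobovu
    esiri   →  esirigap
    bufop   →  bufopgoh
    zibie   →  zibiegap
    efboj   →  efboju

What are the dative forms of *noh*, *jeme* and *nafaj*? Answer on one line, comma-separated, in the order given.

Looking at the final sound of each stem: -goh when the stem ends in a voiceless consonant (*muijah*, *bufop*); -u when the stem ends in a voiced consonant (*jobov*, *efboj*); -gap when the stem ends in a vowel (*uolba*, *esiri*, *zibie*).
Since the final sound of *noh* is /h/ (a voiceless consonant), it takes -goh, giving *nohgoh*.
Since the final sound of *jeme* is /e/ (a vowel), it takes -gap, giving *jemegap*.
*nafaj* — final sound /j/ (a voiced consonant) → -u → *nafaju*.

nohgoh, jemegap, nafaju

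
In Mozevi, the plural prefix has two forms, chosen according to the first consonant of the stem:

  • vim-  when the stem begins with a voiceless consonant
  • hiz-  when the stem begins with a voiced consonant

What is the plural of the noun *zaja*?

hizzaja

Since the first consonant of *zaja* is /z/ (voiced), it takes hiz-, giving *hizzaja*.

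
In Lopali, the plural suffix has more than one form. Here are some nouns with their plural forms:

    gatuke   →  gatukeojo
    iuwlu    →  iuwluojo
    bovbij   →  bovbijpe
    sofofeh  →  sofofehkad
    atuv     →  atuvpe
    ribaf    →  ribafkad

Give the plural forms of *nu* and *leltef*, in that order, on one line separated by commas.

nuojo, leltefkad

The alternation tracks the final sound of the stem — -kad when the stem ends in a voiceless consonant (*sofofeh*, *ribaf*); -pe when the stem ends in a voiced consonant (*bovbij*, *atuv*); -ojo when the stem ends in a vowel (*gatuke*, *iuwlu*).
Since the final sound of *nu* is /u/ (a vowel), it takes -ojo, giving *nuojo*.
*leltef* — final sound /f/ (a voiceless consonant) → -kad → *leltefkad*.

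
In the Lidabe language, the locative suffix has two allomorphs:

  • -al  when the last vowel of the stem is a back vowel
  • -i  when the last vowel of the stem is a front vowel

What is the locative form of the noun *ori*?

orii

*ori* — last vowel /i/ (a front vowel) → -i → *orii*.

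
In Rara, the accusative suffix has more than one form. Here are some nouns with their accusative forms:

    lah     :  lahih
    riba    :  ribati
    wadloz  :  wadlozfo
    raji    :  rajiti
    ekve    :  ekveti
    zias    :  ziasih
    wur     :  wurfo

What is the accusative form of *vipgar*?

The alternation tracks the final sound of the stem — -ih when the stem ends in a voiceless consonant (*lah*, *zias*); -fo when the stem ends in a voiced consonant (*wadloz*, *wur*); -ti when the stem ends in a vowel (*riba*, *raji*, *ekve*).
The final sound of *vipgar* is /r/, which is a voiced consonant, so the suffix is -fo, giving *vipgarfo*.

vipgarfo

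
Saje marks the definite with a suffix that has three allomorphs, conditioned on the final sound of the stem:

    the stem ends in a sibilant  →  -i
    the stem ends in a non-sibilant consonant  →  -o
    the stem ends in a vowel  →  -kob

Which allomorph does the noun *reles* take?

*reles*: final sound = /s/, a sibilant → -i.

-i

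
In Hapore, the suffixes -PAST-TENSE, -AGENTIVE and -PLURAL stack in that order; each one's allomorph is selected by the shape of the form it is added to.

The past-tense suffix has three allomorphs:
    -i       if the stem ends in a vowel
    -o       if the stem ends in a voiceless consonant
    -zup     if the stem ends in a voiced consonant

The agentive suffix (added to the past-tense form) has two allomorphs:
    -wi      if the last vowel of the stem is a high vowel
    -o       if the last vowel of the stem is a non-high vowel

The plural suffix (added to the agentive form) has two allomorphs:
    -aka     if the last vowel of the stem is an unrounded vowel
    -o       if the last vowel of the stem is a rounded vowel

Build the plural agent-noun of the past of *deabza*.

deabzaiwiaka

*deabza*: final sound = /a/, a vowel → -i → *deabzai*.
The past-tense form *deabzai*: last vowel = /i/, a high vowel → -wi → *deabzaiwi*.
The agentive form *deabzaiwi* — last vowel /i/ (an unrounded vowel) → -aka → *deabzaiwiaka*.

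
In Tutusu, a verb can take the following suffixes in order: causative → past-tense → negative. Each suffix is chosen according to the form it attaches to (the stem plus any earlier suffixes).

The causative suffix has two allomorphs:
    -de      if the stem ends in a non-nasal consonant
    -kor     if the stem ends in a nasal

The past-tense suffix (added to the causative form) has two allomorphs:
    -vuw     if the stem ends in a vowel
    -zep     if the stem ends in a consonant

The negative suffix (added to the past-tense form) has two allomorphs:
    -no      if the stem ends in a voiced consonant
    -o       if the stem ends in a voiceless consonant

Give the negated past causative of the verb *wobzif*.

wobzifdevuwno

Since the final consonant of *wobzif* is /f/ (non-nasal), it takes -de, giving *wobzifde*.
Since the final sound of the causative form *wobzifde* is /e/ (a vowel), it takes -vuw, giving *wobzifdevuw*.
Since the final consonant of the past-tense form *wobzifdevuw* is /w/ (voiced), it takes -no, giving *wobzifdevuwno*.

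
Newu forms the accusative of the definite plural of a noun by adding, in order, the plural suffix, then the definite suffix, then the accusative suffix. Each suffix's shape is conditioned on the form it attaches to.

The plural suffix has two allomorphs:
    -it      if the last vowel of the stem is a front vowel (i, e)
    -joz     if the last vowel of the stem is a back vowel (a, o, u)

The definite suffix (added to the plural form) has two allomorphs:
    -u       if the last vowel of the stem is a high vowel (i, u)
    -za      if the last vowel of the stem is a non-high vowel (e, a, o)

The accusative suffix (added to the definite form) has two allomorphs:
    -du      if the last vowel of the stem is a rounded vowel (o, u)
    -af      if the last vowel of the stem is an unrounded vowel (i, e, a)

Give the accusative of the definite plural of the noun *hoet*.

hoetitudu

*hoet* — last vowel /e/ (a front vowel) → -it → *hoetit*.
The plural form *hoetit* — last vowel /i/ (a high vowel) → -u → *hoetitu*.
Since the last vowel of the definite form *hoetitu* is /u/ (a rounded vowel), it takes -du, giving *hoetitudu*.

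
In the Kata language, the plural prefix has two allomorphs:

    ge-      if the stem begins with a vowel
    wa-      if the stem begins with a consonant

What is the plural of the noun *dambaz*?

wadambaz

*dambaz* — first sound /d/ (a consonant) → wa- → *wadambaz*.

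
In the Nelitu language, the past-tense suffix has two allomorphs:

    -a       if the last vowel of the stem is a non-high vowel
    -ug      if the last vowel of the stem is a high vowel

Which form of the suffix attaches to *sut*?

-ug

*sut* — last vowel /u/ (a high vowel) → -ug.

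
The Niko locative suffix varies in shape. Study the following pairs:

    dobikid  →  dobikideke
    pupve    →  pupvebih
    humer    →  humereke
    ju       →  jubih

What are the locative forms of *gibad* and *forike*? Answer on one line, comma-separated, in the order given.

The alternation tracks the final sound of the stem — -eke when the stem ends in a consonant (*dobikid*, *humer*); -bih when the stem ends in a vowel (*pupve*, *ju*).
Since the final sound of *gibad* is /d/ (a consonant), it takes -eke, giving *gibadeke*.
*forike*: final sound = /e/, a vowel → -bih → *forikebih*.

gibadeke, forikebih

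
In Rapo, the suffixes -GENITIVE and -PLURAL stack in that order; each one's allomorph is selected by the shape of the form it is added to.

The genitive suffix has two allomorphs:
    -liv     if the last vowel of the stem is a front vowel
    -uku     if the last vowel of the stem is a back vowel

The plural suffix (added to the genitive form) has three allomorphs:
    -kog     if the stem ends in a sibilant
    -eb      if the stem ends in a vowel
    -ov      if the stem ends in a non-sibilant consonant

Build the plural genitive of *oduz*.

Since the last vowel of *oduz* is /u/ (a back vowel), it takes -uku, giving *oduzuku*.
The final sound of the genitive form *oduzuku* is /u/, which is a vowel, so the plural suffix is -eb, giving *oduzukueb*.

oduzukueb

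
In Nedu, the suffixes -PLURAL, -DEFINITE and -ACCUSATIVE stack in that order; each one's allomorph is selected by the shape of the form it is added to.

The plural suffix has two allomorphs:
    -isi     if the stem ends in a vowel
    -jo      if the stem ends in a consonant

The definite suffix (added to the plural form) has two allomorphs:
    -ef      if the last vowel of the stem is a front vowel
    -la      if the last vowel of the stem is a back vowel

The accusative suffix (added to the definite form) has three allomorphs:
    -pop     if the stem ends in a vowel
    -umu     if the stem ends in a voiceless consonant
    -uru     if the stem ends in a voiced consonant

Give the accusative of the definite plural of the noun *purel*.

Since the final sound of *purel* is /l/ (a consonant), it takes -jo, giving *pureljo*.
Since the last vowel of the plural form *pureljo* is /o/ (a back vowel), it takes -la, giving *pureljola*.
The definite form *pureljola* — final sound /a/ (a vowel) → -pop → *pureljolapop*.

pureljolapop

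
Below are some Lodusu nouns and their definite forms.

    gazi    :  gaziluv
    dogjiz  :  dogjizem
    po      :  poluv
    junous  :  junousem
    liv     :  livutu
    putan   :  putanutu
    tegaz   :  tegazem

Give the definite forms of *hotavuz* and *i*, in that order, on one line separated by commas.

hotavuzem, iluv

Looking at the final sound of each stem: -em when the stem ends in a sibilant (*dogjiz*, *junous*, *tegaz*); -utu when the stem ends in a non-sibilant consonant (*liv*, *putan*); -luv when the stem ends in a vowel (*gazi*, *po*).
*hotavuz* — final sound /z/ (a sibilant) → -em → *hotavuzem*.
*i*: final sound = /i/, a vowel → -luv → *iluv*.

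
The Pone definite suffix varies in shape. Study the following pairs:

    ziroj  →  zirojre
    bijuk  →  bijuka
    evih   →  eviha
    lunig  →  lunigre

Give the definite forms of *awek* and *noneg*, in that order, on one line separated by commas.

The alternation tracks the final consonant of the stem — -a when the stem ends in a voiceless consonant (*bijuk*, *evih*); -re when the stem ends in a voiced consonant (*ziroj*, *lunig*).
*awek*: final consonant = /k/, voiceless → -a → *aweka*.
*noneg*: final consonant = /g/, voiced → -re → *nonegre*.

aweka, nonegre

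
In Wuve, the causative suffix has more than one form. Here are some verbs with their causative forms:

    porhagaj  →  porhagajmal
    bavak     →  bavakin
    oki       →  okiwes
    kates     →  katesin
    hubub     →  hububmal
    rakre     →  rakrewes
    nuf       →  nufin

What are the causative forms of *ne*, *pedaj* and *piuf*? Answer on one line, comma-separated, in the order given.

Looking at the final sound of each stem: -in when the stem ends in a voiceless consonant (*bavak*, *kates*, *nuf*); -mal when the stem ends in a voiced consonant (*porhagaj*, *hubub*); -wes when the stem ends in a vowel (*oki*, *rakre*).
*ne*: final sound = /e/, a vowel → -wes → *newes*.
*pedaj*: final sound = /j/, a voiced consonant → -mal → *pedajmal*.
Since the final sound of *piuf* is /f/ (a voiceless consonant), it takes -in, giving *piufin*.

newes, pedajmal, piufin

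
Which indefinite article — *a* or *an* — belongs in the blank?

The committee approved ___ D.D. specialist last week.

a

The indefinite article is chosen by the initial *sound* of the following word, not its spelling.
The initialism *D.D.* is read letter by letter; the first letter, D, is pronounced /diː/, which begins with a consonant sound.
So the article is *a*: The committee approved a D.D. specialist last week.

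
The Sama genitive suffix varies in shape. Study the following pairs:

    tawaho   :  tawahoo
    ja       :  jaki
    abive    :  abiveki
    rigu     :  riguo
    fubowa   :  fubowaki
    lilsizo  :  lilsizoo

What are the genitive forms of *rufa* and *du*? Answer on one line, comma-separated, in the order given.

rufaki, duo

The alternation tracks the last vowel of the stem — -o when the last vowel of the stem is a rounded vowel (*tawaho*, *rigu*, *lilsizo*); -ki when the last vowel of the stem is an unrounded vowel (*ja*, *abive*, *fubowa*).
*rufa* — last vowel /a/ (an unrounded vowel) → -ki → *rufaki*.
*du*: last vowel = /u/, a rounded vowel → -o → *duo*.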